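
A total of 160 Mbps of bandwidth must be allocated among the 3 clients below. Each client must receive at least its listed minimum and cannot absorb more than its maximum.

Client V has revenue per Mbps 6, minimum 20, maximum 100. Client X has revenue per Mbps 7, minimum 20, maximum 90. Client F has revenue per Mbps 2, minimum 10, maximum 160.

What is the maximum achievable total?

1010

Meeting every minimum uses 20+20+10 = 50 Mbps, leaving 110.
Highest revenue per Mbps first: Client X 7 > Client V 6 > Client F 2.
Give Client X 70 more to hit its cap of 90 ; 40 left.
Client V has room for 80 more but only 40 remain, so it gets 60.
Total = 6×60 + 7×90 + 2×10 = 1010.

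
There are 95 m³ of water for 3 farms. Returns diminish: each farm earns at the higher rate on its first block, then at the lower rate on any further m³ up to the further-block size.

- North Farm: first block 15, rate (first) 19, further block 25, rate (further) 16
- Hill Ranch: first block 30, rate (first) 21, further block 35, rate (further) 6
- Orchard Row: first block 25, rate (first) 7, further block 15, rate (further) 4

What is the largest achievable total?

Treat each block as its own option and order by rate: Hill Ranch/T1 21 > North Farm/T1 19 > North Farm/T2 16 > Orchard Row/T1 7 > Hill Ranch/T2 6 > Orchard Row/T2 4.
Hill Ranch/T1 (21): +30 → 65 left.
Fill North Farm T1 block (15 at 19) → 50 left.
North Farm/T2 (16): +25 → 25 left.
Orchard Row/T1 (7): +25 → 0 left.
Total = 21×30 + 19×15 + 16×25 + 7×25 = 1490.

1490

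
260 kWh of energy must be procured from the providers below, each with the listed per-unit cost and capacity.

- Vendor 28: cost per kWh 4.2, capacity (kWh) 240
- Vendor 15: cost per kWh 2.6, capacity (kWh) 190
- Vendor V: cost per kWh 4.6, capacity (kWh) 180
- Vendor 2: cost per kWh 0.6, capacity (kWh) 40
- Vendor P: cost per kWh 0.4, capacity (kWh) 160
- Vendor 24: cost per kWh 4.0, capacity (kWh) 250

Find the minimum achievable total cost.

244

Cheapest first:
Take 160 from Vendor P at 0.4 — need 100 more.
Vendor 2 (0.6): use full 40 — 60 kWh to go.
Vendor 15 (2.6): take the remaining 60 — done.
Vendor 24, Vendor 28, Vendor V: unused.
Cost = 160×0.4 + 40×0.6 + 60×2.6 = 244.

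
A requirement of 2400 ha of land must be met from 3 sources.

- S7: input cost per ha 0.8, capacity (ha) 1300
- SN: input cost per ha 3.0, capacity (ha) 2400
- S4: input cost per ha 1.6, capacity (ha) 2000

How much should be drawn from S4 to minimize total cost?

Cheapest first:
Take 1300 from S7 at 0.8 ; need 1100 more.
S4 at 1.6: take 1100 of its 2000 ; requirement met.
SN: unused.

1100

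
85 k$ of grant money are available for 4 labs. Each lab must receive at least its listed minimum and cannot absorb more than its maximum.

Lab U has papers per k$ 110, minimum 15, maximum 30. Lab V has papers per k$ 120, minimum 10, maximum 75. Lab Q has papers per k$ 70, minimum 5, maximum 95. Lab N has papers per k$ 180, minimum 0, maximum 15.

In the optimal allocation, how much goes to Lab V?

Meeting every minimum uses 15+10+5+0 = 30 k$, leaving 55.
Highest papers per k$ first: Lab N 180 > Lab V 120 > Lab U 110 > Lab Q 70.
Lab N: +15 to 15 (cap) → 40 left.
Lab V has room for 65 more but only 40 remain, so it gets 50.

50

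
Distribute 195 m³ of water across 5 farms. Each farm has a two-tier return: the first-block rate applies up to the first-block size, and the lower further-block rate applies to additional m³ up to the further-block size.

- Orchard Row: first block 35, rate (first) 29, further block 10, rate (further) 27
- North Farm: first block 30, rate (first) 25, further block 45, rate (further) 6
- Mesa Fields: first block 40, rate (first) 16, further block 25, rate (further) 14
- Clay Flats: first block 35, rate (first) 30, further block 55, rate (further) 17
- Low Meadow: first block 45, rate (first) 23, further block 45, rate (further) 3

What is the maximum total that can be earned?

4800

Order all 10 blocks by rate: Clay Flats/tier1 30 > Orchard Row/tier1 29 > Orchard Row/tier2 27 > North Farm/tier1 25 > Low Meadow/tier1 23 > Clay Flats/tier2 17 > Mesa Fields/tier1 16 > Mesa Fields/tier2 14 > North Farm/tier2 6 > Low Meadow/tier2 3.
Fill Clay Flats tier1 block (35 at 30) ; 160 left.
Orchard Row/tier1 (29): +35 ; 125 left.
Orchard Row tier2 at 27: fill all 10 ; 115 left.
North Farm tier1 at 25: fill all 30 ; 85 left.
Fill Low Meadow tier1 block (45 at 23) ; 40 left.
Clay Flats tier2 at 17: only 40 left, fill 40.
Total = 30×35 + 29×35 + 27×10 + 25×30 + 23×45 + 17×40 = 4800.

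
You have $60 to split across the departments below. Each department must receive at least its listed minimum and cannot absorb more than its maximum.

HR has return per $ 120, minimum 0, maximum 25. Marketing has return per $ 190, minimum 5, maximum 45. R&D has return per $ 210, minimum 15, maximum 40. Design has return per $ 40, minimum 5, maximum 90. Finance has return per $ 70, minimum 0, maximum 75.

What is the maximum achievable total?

11450

Meeting every minimum uses 0+5+15+5+0 = 25 $, leaving 35.
Rank by return per $: R&D 210 > Marketing 190 > HR 120 > Finance 70 > Design 40.
R&D: +25 to 40 (cap) — 10 left.
Marketing: +10 (room for 40) → 15. Pool exhausted.
Total = 190×15 + 210×40 + 40×5 = 11450.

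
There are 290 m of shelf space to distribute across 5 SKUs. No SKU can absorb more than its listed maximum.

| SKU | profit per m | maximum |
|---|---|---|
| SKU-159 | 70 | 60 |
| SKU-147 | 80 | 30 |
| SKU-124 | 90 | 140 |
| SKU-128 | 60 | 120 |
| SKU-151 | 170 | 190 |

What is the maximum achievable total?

Highest profit per m first: SKU-151 170 > SKU-124 90 > SKU-147 80 > SKU-159 70 > SKU-128 60.
SKU-151: +190 to 190 (cap) → 100 left.
SKU-124 has room for 140 but only 100 remain, so it gets 100.
Total = 90×100 + 170×190 = 41300.

41300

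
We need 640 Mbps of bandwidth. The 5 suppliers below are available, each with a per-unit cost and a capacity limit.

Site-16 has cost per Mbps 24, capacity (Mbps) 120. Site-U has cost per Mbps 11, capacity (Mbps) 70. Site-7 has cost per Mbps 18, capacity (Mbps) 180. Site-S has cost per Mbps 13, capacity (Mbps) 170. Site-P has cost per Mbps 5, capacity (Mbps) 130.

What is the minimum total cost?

9030

Fill from the cheapest supplier first.
Site-P (5): use full 130 ; 510 Mbps to go.
Take 70 from Site-U at 11 ; need 440 more.
Site-S (13): use full 170 ; 270 Mbps to go.
Take 180 from Site-7 at 18 ; need 90 more.
Site-16 (24): take the remaining 90 ; done.
Cost = 130×5 + 70×11 + 170×13 + 180×18 + 90×24 = 9030.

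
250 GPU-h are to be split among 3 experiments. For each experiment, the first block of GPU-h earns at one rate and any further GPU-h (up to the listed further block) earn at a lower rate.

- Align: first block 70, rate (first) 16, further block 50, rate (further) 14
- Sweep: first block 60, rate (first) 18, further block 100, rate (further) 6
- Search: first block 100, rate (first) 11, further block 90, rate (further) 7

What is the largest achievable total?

Rank every tier by rate: Sweep/T1 18 > Align/T1 16 > Align/T2 14 > Search/T1 11 > Search/T2 7 > Sweep/T2 6.
Sweep T1 at 18: fill all 60 — 190 left.
Align/T1 (16): +70 — 120 left.
Fill Align T2 block (50 at 14) — 70 left.
Search/T1: +70 of 100 at 11; pool empty.
Total = 18×60 + 16×70 + 14×50 + 11×70 = 3670.

3670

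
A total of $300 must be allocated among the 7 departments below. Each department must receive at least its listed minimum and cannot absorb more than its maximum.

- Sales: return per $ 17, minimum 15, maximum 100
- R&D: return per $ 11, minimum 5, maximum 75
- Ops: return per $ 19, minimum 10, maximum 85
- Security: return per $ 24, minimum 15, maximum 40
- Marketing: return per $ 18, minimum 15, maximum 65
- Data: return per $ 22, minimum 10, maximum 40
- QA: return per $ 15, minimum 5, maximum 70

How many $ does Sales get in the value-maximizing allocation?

Meeting every minimum uses 15+5+10+15+15+10+5 = 75 $, leaving 225.
Rank by return per $: Security 24 > Data 22 > Ops 19 > Marketing 18 > Sales 17 > QA 15 > R&D 11.
Security takes 25 more to reach its cap of 40 ; 200 left.
Data: +30 to 40 (cap) ; 170 left.
Ops: +75 to 85 (cap) ; 95 left.
Give Marketing 50 more to hit its cap of 65 ; 45 left.
Sales has room for 85 more but only 45 remain, so it gets 60.

60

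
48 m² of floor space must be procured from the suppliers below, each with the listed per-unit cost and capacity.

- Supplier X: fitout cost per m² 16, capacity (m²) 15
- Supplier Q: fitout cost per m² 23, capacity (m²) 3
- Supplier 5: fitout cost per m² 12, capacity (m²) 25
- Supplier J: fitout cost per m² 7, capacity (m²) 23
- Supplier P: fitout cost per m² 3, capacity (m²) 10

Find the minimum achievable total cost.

Use suppliers in increasing cost order.
Take 10 from Supplier P at 3 → need 38 more.
Take 23 from Supplier J at 7 → need 15 more.
Supplier 5 at 12: take 15 of its 25 → requirement met.
Supplier X, Supplier Q: unused.
Cost = 10×3 + 23×7 + 15×12 = 371.

371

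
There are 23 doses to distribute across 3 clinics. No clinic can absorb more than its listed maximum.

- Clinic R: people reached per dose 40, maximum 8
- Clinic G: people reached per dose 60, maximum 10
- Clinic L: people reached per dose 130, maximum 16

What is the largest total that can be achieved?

Rank by people reached per dose: Clinic L 130 > Clinic G 60 > Clinic R 40.
Clinic L: +16 to 16 (cap) → 7 left.
Only 7 left; Clinic G takes them to reach 7.
Total = 60×7 + 130×16 = 2500.

2500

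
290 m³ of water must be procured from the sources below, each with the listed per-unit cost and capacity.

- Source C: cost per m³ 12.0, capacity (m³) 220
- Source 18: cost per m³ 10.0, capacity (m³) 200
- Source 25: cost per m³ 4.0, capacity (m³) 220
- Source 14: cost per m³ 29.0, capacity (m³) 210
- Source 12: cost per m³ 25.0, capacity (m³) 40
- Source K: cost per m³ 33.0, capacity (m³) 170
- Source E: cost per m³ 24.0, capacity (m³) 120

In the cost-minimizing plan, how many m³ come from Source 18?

Use sources in increasing cost order.
Source 25 at 4.0: take all 220 m³ — 70 still needed.
Take 70 from Source 18 at 10.0 to finish.
Source C, Source E, Source 12, Source 14, Source K: unused.

70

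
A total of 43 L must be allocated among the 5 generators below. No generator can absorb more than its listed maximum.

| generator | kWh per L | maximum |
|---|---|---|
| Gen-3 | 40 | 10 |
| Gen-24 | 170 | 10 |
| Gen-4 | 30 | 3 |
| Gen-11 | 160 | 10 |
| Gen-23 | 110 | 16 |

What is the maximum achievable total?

5340

Rank by kWh per L: Gen-24 170 > Gen-11 160 > Gen-23 110 > Gen-3 40 > Gen-4 30.
Gen-24: +10 to 10 (cap) → 33 left.
Gen-11: +10 to 10 (cap) → 23 left.
Give Gen-23 16 to hit its cap of 16 → 7 left.
Only 7 left; Gen-3 takes them to reach 7.
Total = 40×7 + 170×10 + 160×10 + 110×16 = 5340.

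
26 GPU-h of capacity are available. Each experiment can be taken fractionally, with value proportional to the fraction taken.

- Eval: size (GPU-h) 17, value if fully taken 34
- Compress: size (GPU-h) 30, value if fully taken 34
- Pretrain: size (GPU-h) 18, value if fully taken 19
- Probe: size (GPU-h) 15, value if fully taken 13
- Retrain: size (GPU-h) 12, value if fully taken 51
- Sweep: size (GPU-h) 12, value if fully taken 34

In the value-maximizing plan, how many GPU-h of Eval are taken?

Sort by value density: Retrain 51/12≈4.25, Sweep 34/12≈2.83, Eval 34/17≈2, Compress 34/30≈1.13, Pretrain 19/18≈1.06, Probe 13/15≈0.867.
Retrain: take in full, 12 GPU-h for value 51 → 14 left.
Take all of Sweep (12 GPU-h, value 34) → 2 GPU-h left.
2 GPU-h left: a 2/17 share of Eval gives 34×2/17 = 4.

2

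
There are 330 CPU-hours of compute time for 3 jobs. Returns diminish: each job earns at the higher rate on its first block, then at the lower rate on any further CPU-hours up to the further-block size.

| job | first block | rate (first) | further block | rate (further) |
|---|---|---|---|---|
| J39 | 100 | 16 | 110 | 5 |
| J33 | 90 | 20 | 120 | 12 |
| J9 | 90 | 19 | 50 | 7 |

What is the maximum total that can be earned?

Order all 6 blocks by rate: J33/first 20 > J9/first 19 > J39/first 16 > J33/second 12 > J9/second 7 > J39/second 5.
J33/first (20): +90 → 240 left.
Fill J9 first block (90 at 19) → 150 left.
J39 first at 16: fill all 100 → 50 left.
J33/second: +50 of 120 at 12; pool empty.
Total = 20×90 + 19×90 + 16×100 + 12×50 = 5710.

5710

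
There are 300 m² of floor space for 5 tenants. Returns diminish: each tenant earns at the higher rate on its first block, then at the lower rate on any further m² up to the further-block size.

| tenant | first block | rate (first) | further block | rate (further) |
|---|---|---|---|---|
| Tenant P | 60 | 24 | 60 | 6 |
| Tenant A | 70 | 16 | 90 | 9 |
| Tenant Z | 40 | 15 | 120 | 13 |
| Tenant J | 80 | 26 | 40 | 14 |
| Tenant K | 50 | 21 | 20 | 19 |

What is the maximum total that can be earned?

Order all 10 blocks by rate: Tenant J/tier1 26 > Tenant P/tier1 24 > Tenant K/tier1 21 > Tenant K/tier2 19 > Tenant A/tier1 16 > Tenant Z/tier1 15 > Tenant J/tier2 14 > Tenant Z/tier2 13 > Tenant A/tier2 9 > Tenant P/tier2 6.
Tenant J tier1 at 26: fill all 80 — 220 left.
Fill Tenant P tier1 block (60 at 24) — 160 left.
Tenant K/tier1 (21): +50 — 110 left.
Tenant K/tier2 (19): +20 — 90 left.
Tenant A tier1 at 16: fill all 70 — 20 left.
20 remain; put them into Tenant Z tier1 at 15.
Total = 26×80 + 24×60 + 21×50 + 19×20 + 16×70 + 15×20 = 6370.

6370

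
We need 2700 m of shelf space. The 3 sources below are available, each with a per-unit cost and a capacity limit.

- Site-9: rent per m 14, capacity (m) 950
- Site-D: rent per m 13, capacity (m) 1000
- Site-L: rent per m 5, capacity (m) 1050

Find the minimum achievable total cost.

27350

Cheapest first:
Take 1050 from Site-L at 5 ; need 1650 more.
Site-D at 13: take all 1000 m ; 650 still needed.
Site-9 at 14: take 650 of its 950 ; requirement met.
Cost = 1050×5 + 1000×13 + 650×14 = 27350.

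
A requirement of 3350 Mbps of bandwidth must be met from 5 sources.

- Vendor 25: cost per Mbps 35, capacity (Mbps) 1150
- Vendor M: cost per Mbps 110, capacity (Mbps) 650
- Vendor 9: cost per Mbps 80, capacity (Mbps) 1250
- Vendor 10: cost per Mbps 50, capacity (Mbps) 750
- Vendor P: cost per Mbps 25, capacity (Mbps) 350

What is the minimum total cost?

Use sources in increasing cost order.
Vendor P at 25: take all 350 Mbps — 3000 still needed.
Vendor 25 at 35: take all 1150 Mbps — 1850 still needed.
Vendor 10 at 50: take all 750 Mbps — 1100 still needed.
Vendor 9 (80): take the remaining 1100 — done.
Vendor M: unused.
Cost = 350×25 + 1150×35 + 750×50 + 1100×80 = 174500.

174500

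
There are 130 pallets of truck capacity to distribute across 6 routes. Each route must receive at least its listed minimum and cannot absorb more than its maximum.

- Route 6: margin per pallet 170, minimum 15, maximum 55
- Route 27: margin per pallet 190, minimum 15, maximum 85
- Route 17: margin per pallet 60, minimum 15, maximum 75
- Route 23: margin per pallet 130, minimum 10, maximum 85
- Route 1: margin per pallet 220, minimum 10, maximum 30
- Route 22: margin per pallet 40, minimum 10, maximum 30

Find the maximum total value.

Meeting every minimum uses 15+15+15+10+10+10 = 75 pallets, leaving 55.
Rank by margin per pallet: Route 1 220 > Route 27 190 > Route 6 170 > Route 23 130 > Route 17 60 > Route 22 40.
Route 1: +20 to 30 (cap) — 35 left.
Route 27: +35 (room for 70) → 50. Pool exhausted.
Total = 170×15 + 190×50 + 60×15 + 130×10 + 220×30 + 40×10 = 21250.

21250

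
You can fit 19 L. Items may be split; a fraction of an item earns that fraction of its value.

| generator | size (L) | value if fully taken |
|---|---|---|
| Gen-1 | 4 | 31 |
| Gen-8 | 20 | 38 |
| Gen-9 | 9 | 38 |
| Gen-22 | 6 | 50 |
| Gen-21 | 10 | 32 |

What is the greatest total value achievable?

Sort by value density: Gen-22 50/6≈8.33, Gen-1 31/4≈7.75, Gen-9 38/9≈4.22, Gen-21 32/10≈3.2, Gen-8 38/20≈1.9.
Take all of Gen-22 (6 L, value 50) — 13 L left.
All 4 L of Gen-1 fit (value 31) — 9 remain.
All 9 L of Gen-9 fit (value 38) — 0 remain.
Total value = 119.

119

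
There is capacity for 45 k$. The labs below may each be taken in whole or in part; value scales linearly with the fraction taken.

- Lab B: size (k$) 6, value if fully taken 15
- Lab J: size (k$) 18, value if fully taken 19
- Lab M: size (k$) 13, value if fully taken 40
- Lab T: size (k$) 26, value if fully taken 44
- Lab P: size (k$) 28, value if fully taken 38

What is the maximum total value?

99

Best value per unit of size first: Lab M 40/13≈3.08, Lab B 15/6≈2.5, Lab T 44/26≈1.69, Lab P 38/28≈1.36, Lab J 19/18≈1.06.
Take all of Lab M (13 k$, value 40) → 32 k$ left.
Lab B: take in full, 6 k$ for value 15 → 26 left.
Take all of Lab T (26 k$, value 44) → 0 k$ left.
Total value = 99.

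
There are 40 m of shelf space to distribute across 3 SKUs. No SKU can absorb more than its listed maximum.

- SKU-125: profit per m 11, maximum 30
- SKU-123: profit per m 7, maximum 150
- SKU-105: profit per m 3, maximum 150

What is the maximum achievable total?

Order the SKUs by profit per m: SKU-125 11 > SKU-123 7 > SKU-105 3.
SKU-125: +30 to 30 (cap) — 10 left.
SKU-123: +10 (room for 150) → 10. Pool exhausted.
Total = 11×30 + 7×10 = 400.

400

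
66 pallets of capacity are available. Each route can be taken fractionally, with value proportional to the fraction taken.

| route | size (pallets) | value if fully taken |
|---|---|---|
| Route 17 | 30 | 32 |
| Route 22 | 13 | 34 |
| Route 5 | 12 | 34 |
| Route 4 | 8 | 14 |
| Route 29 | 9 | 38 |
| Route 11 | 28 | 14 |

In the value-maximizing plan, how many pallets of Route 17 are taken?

24

Rank by value-to-size ratio: Route 29 38/9≈4.22, Route 5 34/12≈2.83, Route 22 34/13≈2.62, Route 4 14/8≈1.75, Route 17 32/30≈1.07, Route 11 14/28≈0.5.
Route 29: take in full, 9 pallets for value 38 → 57 left.
Route 5: take in full, 12 pallets for value 34 → 45 left.
Route 22: take in full, 13 pallets for value 34 → 32 left.
Route 4: take in full, 8 pallets for value 14 → 24 left.
24 pallets left: a 24/30 share of Route 17 gives 32×24/30 = 25.6.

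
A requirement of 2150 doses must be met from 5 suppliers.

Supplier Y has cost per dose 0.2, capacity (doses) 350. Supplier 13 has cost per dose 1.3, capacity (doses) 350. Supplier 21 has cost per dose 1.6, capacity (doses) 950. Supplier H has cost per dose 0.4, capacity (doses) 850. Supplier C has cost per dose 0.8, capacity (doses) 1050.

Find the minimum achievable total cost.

Cheapest first:
Supplier Y (0.2): use full 350 — 1800 doses to go.
Take 850 from Supplier H at 0.4 — need 950 more.
Take 950 from Supplier C at 0.8 to finish.
Supplier 13, Supplier 21: unused.
Cost = 350×0.2 + 850×0.4 + 950×0.8 = 1170.

1170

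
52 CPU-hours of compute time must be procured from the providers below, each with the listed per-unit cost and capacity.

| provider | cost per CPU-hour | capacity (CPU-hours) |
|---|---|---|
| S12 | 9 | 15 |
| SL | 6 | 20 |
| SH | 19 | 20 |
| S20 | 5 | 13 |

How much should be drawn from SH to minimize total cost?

4

Use providers in increasing cost order.
S20 (5): use full 13 → 39 CPU-hours to go.
Take 20 from SL at 6 → need 19 more.
S12 at 9: take all 15 CPU-hours → 4 still needed.
SH at 19: take 4 of its 20 → requirement met.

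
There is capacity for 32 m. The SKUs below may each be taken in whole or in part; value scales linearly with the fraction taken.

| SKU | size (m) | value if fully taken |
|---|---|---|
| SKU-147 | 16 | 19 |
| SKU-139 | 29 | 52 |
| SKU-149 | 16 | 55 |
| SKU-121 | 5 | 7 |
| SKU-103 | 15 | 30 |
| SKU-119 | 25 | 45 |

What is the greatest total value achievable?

Rank by value-to-size ratio: SKU-149 55/16≈3.44, SKU-103 30/15≈2, SKU-119 45/25≈1.8, SKU-139 52/29≈1.79, SKU-121 7/5≈1.4, SKU-147 19/16≈1.19.
SKU-149: take in full, 16 m for value 55 → 16 left.
All 15 m of SKU-103 fit (value 30) → 1 remain.
Fill the last 1 m with part of SKU-119: 1/25 of it earns 1.8.
Total value = 86.8.

86.8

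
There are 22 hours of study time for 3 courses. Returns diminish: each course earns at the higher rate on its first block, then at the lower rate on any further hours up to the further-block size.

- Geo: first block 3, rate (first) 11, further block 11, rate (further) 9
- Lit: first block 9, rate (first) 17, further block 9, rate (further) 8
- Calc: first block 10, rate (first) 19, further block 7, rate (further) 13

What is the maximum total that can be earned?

Order all 6 blocks by rate: Calc/T1 19 > Lit/T1 17 > Calc/T2 13 > Geo/T1 11 > Geo/T2 9 > Lit/T2 8.
Calc/T1 (19): +10 ; 12 left.
Lit T1 at 17: fill all 9 ; 3 left.
Calc/T2: +3 of 7 at 13; pool empty.
Total = 19×10 + 17×9 + 13×3 = 382.

382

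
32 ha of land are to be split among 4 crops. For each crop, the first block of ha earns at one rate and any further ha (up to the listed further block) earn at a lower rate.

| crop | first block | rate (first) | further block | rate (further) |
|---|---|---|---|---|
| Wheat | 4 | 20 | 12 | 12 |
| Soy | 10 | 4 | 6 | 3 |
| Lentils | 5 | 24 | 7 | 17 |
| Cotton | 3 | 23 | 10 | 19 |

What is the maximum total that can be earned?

614

Rank every tier by rate: Lentils/T1 24 > Cotton/T1 23 > Wheat/T1 20 > Cotton/T2 19 > Lentils/T2 17 > Wheat/T2 12 > Soy/T1 4 > Soy/T2 3.
Lentils/T1 (24): +5 → 27 left.
Cotton/T1 (23): +3 → 24 left.
Wheat/T1 (20): +4 → 20 left.
Cotton/T2 (19): +10 → 10 left.
Fill Lentils T2 block (7 at 17) → 3 left.
Wheat T2 at 12: only 3 left, fill 3.
Total = 24×5 + 23×3 + 20×4 + 19×10 + 17×7 + 12×3 = 614.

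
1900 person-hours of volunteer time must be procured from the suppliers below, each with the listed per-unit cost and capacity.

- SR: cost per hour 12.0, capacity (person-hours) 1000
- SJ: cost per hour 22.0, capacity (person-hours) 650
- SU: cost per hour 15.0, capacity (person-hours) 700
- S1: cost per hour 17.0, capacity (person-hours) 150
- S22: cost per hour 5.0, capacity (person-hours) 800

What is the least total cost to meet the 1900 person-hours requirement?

17500

Fill from the cheapest supplier first.
Take 800 from S22 at 5.0 → need 1100 more.
Take 1000 from SR at 12.0 → need 100 more.
SU (15.0): take the remaining 100 → done.
S1, SJ: unused.
Cost = 800×5.0 + 1000×12.0 + 100×15.0 = 17500.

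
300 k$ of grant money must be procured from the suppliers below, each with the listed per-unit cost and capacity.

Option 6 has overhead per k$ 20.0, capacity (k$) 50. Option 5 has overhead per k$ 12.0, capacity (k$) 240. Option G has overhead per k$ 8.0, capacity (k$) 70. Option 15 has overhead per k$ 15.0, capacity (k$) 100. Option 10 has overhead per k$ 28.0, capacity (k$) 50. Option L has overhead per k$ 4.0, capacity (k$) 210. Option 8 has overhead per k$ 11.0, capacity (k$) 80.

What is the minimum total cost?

1620

Cheapest first:
Option L (4.0): use full 210 → 90 k$ to go.
Option G (8.0): use full 70 → 20 k$ to go.
Option 8 at 11.0: take 20 of its 80 → requirement met.
Option 5, Option 15, Option 6, Option 10: unused.
Cost = 210×4.0 + 70×8.0 + 20×11.0 = 1620.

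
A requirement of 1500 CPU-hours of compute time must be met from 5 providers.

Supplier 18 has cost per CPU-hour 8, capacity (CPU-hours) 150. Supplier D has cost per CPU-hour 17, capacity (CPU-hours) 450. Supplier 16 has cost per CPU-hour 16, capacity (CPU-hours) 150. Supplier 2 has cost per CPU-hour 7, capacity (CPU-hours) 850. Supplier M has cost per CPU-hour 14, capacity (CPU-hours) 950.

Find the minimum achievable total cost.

14150

Fill from the cheapest provider first.
Take 850 from Supplier 2 at 7 → need 650 more.
Take 150 from Supplier 18 at 8 → need 500 more.
Supplier M at 14: take 500 of its 950 → requirement met.
Supplier 16, Supplier D: unused.
Cost = 850×7 + 150×8 + 500×14 = 14150.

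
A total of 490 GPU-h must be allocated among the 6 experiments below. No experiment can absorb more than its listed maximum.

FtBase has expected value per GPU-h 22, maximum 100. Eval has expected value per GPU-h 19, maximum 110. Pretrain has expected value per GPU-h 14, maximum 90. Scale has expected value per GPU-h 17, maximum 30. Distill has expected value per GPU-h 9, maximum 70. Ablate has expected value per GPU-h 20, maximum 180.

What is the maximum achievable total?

Highest expected value per GPU-h first: FtBase 22 > Ablate 20 > Eval 19 > Scale 17 > Pretrain 14 > Distill 9.
Give FtBase 100 to hit its cap of 100 ; 390 left.
Give Ablate 180 to hit its cap of 180 ; 210 left.
Eval: +110 to 110 (cap) ; 100 left.
Scale: +30 to 30 (cap) ; 70 left.
Pretrain: +70 (room for 90) → 70. Pool exhausted.
Total = 22×100 + 19×110 + 14×70 + 17×30 + 20×180 = 9380.

9380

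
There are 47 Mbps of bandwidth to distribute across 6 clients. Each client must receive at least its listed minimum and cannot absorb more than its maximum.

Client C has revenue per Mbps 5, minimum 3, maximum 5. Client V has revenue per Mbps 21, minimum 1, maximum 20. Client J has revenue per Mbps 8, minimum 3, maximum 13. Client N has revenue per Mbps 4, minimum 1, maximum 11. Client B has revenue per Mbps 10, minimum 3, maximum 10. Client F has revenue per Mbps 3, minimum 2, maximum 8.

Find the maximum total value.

Meeting every minimum uses 3+1+3+1+3+2 = 13 Mbps, leaving 34.
Rank by revenue per Mbps: Client V 21 > Client B 10 > Client J 8 > Client C 5 > Client N 4 > Client F 3.
Give Client V 19 more to hit its cap of 20 ; 15 left.
Give Client B 7 more to hit its cap of 10 ; 8 left.
Only 8 left; Client J takes them to reach 11.
Total = 5×3 + 21×20 + 8×11 + 4×1 + 10×10 + 3×2 = 633.

633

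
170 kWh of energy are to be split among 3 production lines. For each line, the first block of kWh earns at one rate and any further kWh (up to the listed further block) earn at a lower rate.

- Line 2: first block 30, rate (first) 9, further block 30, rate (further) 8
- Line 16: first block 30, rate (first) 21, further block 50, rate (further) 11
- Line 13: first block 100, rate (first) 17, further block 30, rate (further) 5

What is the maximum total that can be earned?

2770

Rank every tier by rate: Line 16/first 21 > Line 13/first 17 > Line 16/second 11 > Line 2/first 9 > Line 2/second 8 > Line 13/second 5.
Fill Line 16 first block (30 at 21) ; 140 left.
Line 13/first (17): +100 ; 40 left.
Line 16/second: +40 of 50 at 11; pool empty.
Total = 21×30 + 17×100 + 11×40 = 2770.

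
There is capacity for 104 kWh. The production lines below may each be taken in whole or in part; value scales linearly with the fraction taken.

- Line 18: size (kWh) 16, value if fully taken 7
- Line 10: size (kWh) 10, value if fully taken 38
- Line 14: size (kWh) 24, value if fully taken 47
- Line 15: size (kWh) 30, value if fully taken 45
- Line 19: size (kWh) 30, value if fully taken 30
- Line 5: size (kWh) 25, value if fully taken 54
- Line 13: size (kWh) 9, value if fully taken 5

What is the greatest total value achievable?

199

Rank by value-to-size ratio: Line 10 38/10≈3.8, Line 5 54/25≈2.16, Line 14 47/24≈1.96, Line 15 45/30≈1.5, Line 19 30/30≈1, Line 13 5/9≈0.556, Line 18 7/16≈0.438.
All 10 kWh of Line 10 fit (value 38) → 94 remain.
Line 5: take in full, 25 kWh for value 54 → 69 left.
Line 14: take in full, 24 kWh for value 47 → 45 left.
Line 15: take in full, 30 kWh for value 45 → 15 left.
Fill the last 15 kWh with part of Line 19: 15/30 of it earns 15.
Total value = 199.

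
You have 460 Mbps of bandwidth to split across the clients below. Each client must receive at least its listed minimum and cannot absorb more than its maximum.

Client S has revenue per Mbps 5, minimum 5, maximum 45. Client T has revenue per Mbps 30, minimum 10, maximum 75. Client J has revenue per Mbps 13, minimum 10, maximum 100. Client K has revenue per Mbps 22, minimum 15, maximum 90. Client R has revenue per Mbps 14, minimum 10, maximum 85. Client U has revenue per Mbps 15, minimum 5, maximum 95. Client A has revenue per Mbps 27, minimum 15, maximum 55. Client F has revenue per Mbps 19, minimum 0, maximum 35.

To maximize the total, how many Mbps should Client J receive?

Meeting every minimum uses 5+10+10+15+10+5+15+0 = 70 Mbps, leaving 390.
Order the clients by revenue per Mbps: Client T 30 > Client A 27 > Client K 22 > Client F 19 > Client U 15 > Client R 14 > Client J 13 > Client S 5.
Client T takes 65 more to reach its cap of 75 ; 325 left.
Client A takes 40 more to reach its cap of 55 ; 285 left.
Client K: +75 to 90 (cap) ; 210 left.
Client F takes 35 more to reach its cap of 35 ; 175 left.
Client U: +90 to 95 (cap) ; 85 left.
Client R: +75 to 85 (cap) ; 10 left.
Only 10 left; Client J takes them to reach 20.

20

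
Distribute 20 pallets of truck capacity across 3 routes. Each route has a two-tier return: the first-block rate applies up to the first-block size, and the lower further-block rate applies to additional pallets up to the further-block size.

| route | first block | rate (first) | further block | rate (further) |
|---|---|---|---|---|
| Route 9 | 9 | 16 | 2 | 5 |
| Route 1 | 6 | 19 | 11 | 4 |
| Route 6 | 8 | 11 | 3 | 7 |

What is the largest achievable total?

Order all 6 blocks by rate: Route 1/T1 19 > Route 9/T1 16 > Route 6/T1 11 > Route 6/T2 7 > Route 9/T2 5 > Route 1/T2 4.
Route 1/T1 (19): +6 — 14 left.
Route 9 T1 at 16: fill all 9 — 5 left.
Route 6 T1 at 11: only 5 left, fill 5.
Total = 19×6 + 16×9 + 11×5 = 313.

313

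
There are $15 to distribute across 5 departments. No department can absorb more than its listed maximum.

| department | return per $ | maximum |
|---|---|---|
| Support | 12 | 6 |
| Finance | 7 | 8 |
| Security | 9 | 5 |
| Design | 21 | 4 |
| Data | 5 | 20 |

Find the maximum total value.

201

Order the departments by return per $: Design 21 > Support 12 > Security 9 > Finance 7 > Data 5.
Give Design 4 to hit its cap of 4 ; 11 left.
Support: +6 to 6 (cap) ; 5 left.
Security takes 5 to reach its cap of 5 ; 0 left.
Total = 12×6 + 9×5 + 21×4 = 201.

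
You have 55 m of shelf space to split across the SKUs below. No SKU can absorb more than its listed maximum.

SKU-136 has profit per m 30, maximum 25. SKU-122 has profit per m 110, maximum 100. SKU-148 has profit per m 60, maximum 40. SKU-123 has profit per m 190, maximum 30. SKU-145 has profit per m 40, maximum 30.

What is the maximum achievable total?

8450

Rank by profit per m: SKU-123 190 > SKU-122 110 > SKU-148 60 > SKU-145 40 > SKU-136 30.
SKU-123: +30 to 30 (cap) — 25 left.
SKU-122 has room for 100 but only 25 remain, so it gets 25.
Total = 110×25 + 190×30 = 8450.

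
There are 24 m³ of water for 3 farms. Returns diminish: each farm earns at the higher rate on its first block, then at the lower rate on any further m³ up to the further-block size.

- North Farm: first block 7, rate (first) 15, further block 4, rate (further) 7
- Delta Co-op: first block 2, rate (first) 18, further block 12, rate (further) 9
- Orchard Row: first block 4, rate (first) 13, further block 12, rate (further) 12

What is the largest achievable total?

325

Treat each block as its own option and order by rate: Delta Co-op/tier1 18 > North Farm/tier1 15 > Orchard Row/tier1 13 > Orchard Row/tier2 12 > Delta Co-op/tier2 9 > North Farm/tier2 7.
Delta Co-op tier1 at 18: fill all 2 — 22 left.
Fill North Farm tier1 block (7 at 15) — 15 left.
Orchard Row/tier1 (13): +4 — 11 left.
Orchard Row tier2 at 12: only 11 left, fill 11.
Total = 18×2 + 15×7 + 13×4 + 12×11 = 325.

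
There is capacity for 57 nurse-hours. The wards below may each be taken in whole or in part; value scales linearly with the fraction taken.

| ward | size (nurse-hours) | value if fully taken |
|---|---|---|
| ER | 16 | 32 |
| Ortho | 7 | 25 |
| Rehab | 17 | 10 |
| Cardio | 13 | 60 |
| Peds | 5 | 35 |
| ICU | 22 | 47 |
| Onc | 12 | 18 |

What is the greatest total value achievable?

187

Rank by value-to-size ratio: Peds 35/5≈7, Cardio 60/13≈4.62, Ortho 25/7≈3.57, ICU 47/22≈2.14, ER 32/16≈2, Onc 18/12≈1.5, Rehab 10/17≈0.588.
Peds: take in full, 5 nurse-hours for value 35 ; 52 left.
Take all of Cardio (13 nurse-hours, value 60) ; 39 nurse-hours left.
Take all of Ortho (7 nurse-hours, value 25) ; 32 nurse-hours left.
All 22 nurse-hours of ICU fit (value 47) ; 10 remain.
Fill the last 10 nurse-hours with part of ER: 10/16 of it earns 20.
Total value = 187.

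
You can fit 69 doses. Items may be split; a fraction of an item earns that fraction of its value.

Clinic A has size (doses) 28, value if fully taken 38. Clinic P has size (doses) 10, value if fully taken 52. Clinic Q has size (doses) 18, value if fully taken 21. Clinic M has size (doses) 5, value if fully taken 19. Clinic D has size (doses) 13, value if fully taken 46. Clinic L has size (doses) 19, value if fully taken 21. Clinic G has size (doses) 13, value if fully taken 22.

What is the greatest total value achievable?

177

Best value per unit of size first: Clinic P 52/10≈5.2, Clinic M 19/5≈3.8, Clinic D 46/13≈3.54, Clinic G 22/13≈1.69, Clinic A 38/28≈1.36, Clinic Q 21/18≈1.17, Clinic L 21/19≈1.11.
All 10 doses of Clinic P fit (value 52) — 59 remain.
Clinic M: take in full, 5 doses for value 19 — 54 left.
Clinic D: take in full, 13 doses for value 46 — 41 left.
All 13 doses of Clinic G fit (value 22) — 28 remain.
Take all of Clinic A (28 doses, value 38) — 0 doses left.
Total value = 177.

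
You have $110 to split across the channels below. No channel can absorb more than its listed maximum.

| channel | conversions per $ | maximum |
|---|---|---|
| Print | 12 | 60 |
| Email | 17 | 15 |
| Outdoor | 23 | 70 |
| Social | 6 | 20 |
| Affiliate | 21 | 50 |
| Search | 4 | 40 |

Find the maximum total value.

2450

Rank by conversions per $: Outdoor 23 > Affiliate 21 > Email 17 > Print 12 > Social 6 > Search 4.
Outdoor takes 70 to reach its cap of 70 ; 40 left.
Affiliate: +40 (room for 50) → 40. Pool exhausted.
Total = 23×70 + 21×40 = 2450.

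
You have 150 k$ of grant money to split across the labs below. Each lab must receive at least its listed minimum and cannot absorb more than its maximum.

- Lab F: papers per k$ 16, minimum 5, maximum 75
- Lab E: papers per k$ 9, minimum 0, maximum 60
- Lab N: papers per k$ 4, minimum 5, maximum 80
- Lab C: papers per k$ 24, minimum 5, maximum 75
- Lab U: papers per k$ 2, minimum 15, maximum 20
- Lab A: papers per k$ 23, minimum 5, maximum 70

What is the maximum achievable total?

Meeting every minimum uses 5+0+5+5+15+5 = 35 k$, leaving 115.
Rank by papers per k$: Lab C 24 > Lab A 23 > Lab F 16 > Lab E 9 > Lab N 4 > Lab U 2.
Lab C takes 70 more to reach its cap of 75 → 45 left.
Only 45 left; Lab A takes them to reach 50.
Total = 16×5 + 4×5 + 24×75 + 2×15 + 23×50 = 3080.

3080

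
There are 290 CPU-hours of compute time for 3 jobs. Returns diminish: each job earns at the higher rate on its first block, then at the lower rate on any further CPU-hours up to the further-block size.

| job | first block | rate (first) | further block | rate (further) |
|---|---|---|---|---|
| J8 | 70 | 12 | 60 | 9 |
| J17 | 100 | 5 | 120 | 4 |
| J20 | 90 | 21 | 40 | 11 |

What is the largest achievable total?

3860

Rank every tier by rate: J20/first 21 > J8/first 12 > J20/second 11 > J8/second 9 > J17/first 5 > J17/second 4.
J20 first at 21: fill all 90 ; 200 left.
Fill J8 first block (70 at 12) ; 130 left.
J20 second at 11: fill all 40 ; 90 left.
J8 second at 9: fill all 60 ; 30 left.
J17 first at 5: only 30 left, fill 30.
Total = 21×90 + 12×70 + 11×40 + 9×60 + 5×30 = 3860.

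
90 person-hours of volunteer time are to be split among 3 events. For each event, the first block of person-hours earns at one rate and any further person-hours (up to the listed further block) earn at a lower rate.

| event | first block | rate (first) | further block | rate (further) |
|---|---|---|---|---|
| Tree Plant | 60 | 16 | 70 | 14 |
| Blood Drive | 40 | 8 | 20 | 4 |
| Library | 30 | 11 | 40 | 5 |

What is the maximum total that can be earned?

Treat each block as its own option and order by rate: Tree Plant/T1 16 > Tree Plant/T2 14 > Library/T1 11 > Blood Drive/T1 8 > Library/T2 5 > Blood Drive/T2 4.
Tree Plant T1 at 16: fill all 60 → 30 left.
30 remain; put them into Tree Plant T2 at 14.
Total = 16×60 + 14×30 = 1380.

1380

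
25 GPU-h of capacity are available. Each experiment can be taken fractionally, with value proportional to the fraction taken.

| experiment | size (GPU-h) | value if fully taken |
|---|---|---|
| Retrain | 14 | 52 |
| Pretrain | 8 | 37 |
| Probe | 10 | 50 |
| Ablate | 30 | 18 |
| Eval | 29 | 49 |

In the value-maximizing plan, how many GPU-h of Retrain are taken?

7

Sort by value density: Probe 50/10≈5, Pretrain 37/8≈4.62, Retrain 52/14≈3.71, Eval 49/29≈1.69, Ablate 18/30≈0.6.
Probe: take in full, 10 GPU-h for value 50 ; 15 left.
Take all of Pretrain (8 GPU-h, value 37) ; 7 GPU-h left.
7 GPU-h left: a 7/14 share of Retrain gives 52×7/14 = 26.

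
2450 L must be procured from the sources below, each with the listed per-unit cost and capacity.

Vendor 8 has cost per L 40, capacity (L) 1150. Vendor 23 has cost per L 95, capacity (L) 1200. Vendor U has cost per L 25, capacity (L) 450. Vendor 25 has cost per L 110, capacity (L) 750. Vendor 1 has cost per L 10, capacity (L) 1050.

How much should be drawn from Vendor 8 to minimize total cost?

950

Use sources in increasing cost order.
Take 1050 from Vendor 1 at 10 ; need 1400 more.
Vendor U at 25: take all 450 L ; 950 still needed.
Vendor 8 at 40: take 950 of its 1150 ; requirement met.
Vendor 23, Vendor 25: unused.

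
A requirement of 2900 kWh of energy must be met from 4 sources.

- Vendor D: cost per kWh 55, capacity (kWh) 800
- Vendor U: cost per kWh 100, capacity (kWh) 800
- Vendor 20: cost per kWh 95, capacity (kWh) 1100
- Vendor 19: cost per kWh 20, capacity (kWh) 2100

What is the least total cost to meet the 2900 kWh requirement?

Fill from the cheapest source first.
Vendor 19 (20): use full 2100 → 800 kWh to go.
Take 800 from Vendor D at 55 → need 0 more.
Vendor 20, Vendor U: unused.
Cost = 2100×20 + 800×55 = 86000.

86000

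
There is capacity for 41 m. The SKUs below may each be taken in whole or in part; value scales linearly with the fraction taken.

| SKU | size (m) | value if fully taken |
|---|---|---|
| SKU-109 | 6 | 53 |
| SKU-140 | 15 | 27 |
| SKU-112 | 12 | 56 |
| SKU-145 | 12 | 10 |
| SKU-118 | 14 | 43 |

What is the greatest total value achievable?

168.2

Sort by value density: SKU-109 53/6≈8.83, SKU-112 56/12≈4.67, SKU-118 43/14≈3.07, SKU-140 27/15≈1.8, SKU-145 10/12≈0.833.
All 6 m of SKU-109 fit (value 53) → 35 remain.
SKU-112: take in full, 12 m for value 56 → 23 left.
All 14 m of SKU-118 fit (value 43) → 9 remain.
9 m left: a 9/15 share of SKU-140 gives 27×9/15 = 16.2.
Total value = 168.2.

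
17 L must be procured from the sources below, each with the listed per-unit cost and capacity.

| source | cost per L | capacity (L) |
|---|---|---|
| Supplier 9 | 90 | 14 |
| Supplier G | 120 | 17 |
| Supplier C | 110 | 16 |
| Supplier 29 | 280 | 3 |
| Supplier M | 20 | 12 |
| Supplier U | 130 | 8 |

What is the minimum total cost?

Use sources in increasing cost order.
Supplier M (20): use full 12 — 5 L to go.
Supplier 9 at 90: take 5 of its 14 — requirement met.
Supplier C, Supplier G, Supplier U, Supplier 29: unused.
Cost = 12×20 + 5×90 = 690.

690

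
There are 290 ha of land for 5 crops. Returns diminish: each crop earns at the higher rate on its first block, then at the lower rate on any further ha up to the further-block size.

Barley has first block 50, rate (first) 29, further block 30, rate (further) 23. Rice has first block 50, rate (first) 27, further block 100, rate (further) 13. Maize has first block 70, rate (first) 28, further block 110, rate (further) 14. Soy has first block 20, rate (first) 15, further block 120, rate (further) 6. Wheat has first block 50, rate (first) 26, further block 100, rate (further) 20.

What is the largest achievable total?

7550

Treat each block as its own option and order by rate: Barley/tier1 29 > Maize/tier1 28 > Rice/tier1 27 > Wheat/tier1 26 > Barley/tier2 23 > Wheat/tier2 20 > Soy/tier1 15 > Maize/tier2 14 > Rice/tier2 13 > Soy/tier2 6.
Barley tier1 at 29: fill all 50 ; 240 left.
Fill Maize tier1 block (70 at 28) ; 170 left.
Rice tier1 at 27: fill all 50 ; 120 left.
Wheat tier1 at 26: fill all 50 ; 70 left.
Barley/tier2 (23): +30 ; 40 left.
40 remain; put them into Wheat tier2 at 20.
Total = 29×50 + 28×70 + 27×50 + 26×50 + 23×30 + 20×40 = 7550.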